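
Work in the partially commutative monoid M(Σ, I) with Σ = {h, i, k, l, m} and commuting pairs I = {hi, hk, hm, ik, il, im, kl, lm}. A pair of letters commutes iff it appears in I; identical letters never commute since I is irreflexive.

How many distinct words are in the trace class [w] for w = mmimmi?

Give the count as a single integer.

0(m) covers ∅
1(m) covers 0:m
2(i) covers ∅
3(m) covers 1:m
4(m) covers 3:m
5(i) covers 2:i
floor of heap: 0:m, 2:i
completions by unplaced set U, small U first (add the entries for U minus each lowest piece of U):
  |U|=1: {4}:1  {5}:1
  |U|=2: {2,5}:1  {3,4}:1  {4,5}:2
  |U|=3: {1,3,4}:1  {2,4,5}:3  {3,4,5}:3
  |U|=4: {0,1,3,4}:1  {1,3,4,5}:4  {2,3,4,5}:6
  start at 0(m): 10
  start at 2(i): 5
sum over floor = 15

15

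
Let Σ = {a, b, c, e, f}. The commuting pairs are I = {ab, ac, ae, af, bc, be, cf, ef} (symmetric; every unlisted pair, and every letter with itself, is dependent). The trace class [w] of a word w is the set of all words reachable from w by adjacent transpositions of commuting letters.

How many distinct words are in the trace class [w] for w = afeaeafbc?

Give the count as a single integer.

1680

drop 0:a onto floor
drop 1:f onto floor
drop 2:e onto floor
drop 3:a onto {0:a}
drop 4:e onto {2:e}
drop 5:a onto {3:a}
drop 6:f onto {1:f}
drop 7:b onto {6:f}
drop 8:c onto {4:e}
ground layer = {0:a, 1:f, 2:e}
drop-orders for the pieces not yet dropped (sum over which currently-grounded one goes next):
  1 to go: {5} 1  {7} 1  {8} 1
  2 to go: {3,5} 1  {4,8} 1  {5,7} 2  {5,8} 2  {6,7} 1  {7,8} 2
  3 to go: {0,3,5} 1  {1,6,7} 1  {2,4,8} 1  {3,5,7} 3  {3,5,8} 3  {4,5,8} 3  {4,7,8} 3  {5,6,7} 3  {5,7,8} 6  {6,7,8} 3
  4 to go: {0,3,5,7} 4  {0,3,5,8} 4  {1,5,6,7} 4  {1,6,7,8} 4  {2,4,5,8} 4  {2,4,7,8} 4  {3,4,5,8} 6  {3,5,6,7} 6  {3,5,7,8} 12  {4,5,7,8} 12  {4,6,7,8} 6  {5,6,7,8} 12
  5 to go: {0,3,4,5,8} 10  {0,3,5,6,7} 10  {0,3,5,7,8} 20  {1,3,5,6,7} 10  {1,4,6,7,8} 10  {1,5,6,7,8} 20  {2,3,4,5,8} 10  {2,4,5,7,8} 20  {2,4,6,7,8} 10  {3,4,5,7,8} 30  {3,5,6,7,8} 30  {4,5,6,7,8} 30
  6 to go: {0,1,3,5,6,7} 20  {0,2,3,4,5,8} 20  {0,3,4,5,7,8} 60  {0,3,5,6,7,8} 60  {1,2,4,6,7,8} 20  {1,3,5,6,7,8} 60  {1,4,5,6,7,8} 60  {2,3,4,5,7,8} 60  {2,4,5,6,7,8} 60  {3,4,5,6,7,8} 90
  7 to go: {0,1,3,5,6,7,8} 140  {0,2,3,4,5,7,8} 140  {0,3,4,5,6,7,8} 210  {1,2,4,5,6,7,8} 140  {1,3,4,5,6,7,8} 210  {2,3,4,5,6,7,8} 210
  if 0:a drops first: 560 orders
  if 1:f drops first: 560 orders
  if 2:e drops first: 560 orders
heap linearizations: 1680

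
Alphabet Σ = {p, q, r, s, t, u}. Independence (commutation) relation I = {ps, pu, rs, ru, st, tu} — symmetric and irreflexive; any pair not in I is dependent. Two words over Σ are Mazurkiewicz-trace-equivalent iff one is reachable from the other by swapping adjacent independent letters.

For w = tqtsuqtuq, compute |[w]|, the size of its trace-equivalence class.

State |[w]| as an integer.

drop 0:t onto floor
drop 1:q onto {0:t}
drop 2:t onto {1:q}
drop 3:s onto {1:q}
drop 4:u onto {3:s}
drop 5:q onto {2:t, 4:u}
drop 6:t onto {5:q}
drop 7:u onto {5:q}
drop 8:q onto {6:t, 7:u}
ground layer = {0:t}
drop-orders for the pieces not yet dropped (sum over which currently-grounded one goes next):
  1 to go: {8} 1
  2 to go: {6,8} 1  {7,8} 1
  3 to go: {6,7,8} 2
  4 to go: {5,6,7,8} 2
  5 to go: {2,5,6,7,8} 2  {4,5,6,7,8} 2
  6 to go: {2,4,5,6,7,8} 4  {3,4,5,6,7,8} 2
  7 to go: {2,3,4,5,6,7,8} 6
  if 0:t drops first: 6 orders

6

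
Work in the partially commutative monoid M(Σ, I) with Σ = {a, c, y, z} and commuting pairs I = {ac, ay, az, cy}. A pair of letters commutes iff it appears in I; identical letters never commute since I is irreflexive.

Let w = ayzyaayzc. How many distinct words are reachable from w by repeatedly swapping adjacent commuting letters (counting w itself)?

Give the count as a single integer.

84

0(a) covers ∅
1(y) covers ∅
2(z) covers 1:y
3(y) covers 2:z
4(a) covers 0:a
5(a) covers 4:a
6(y) covers 3:y
7(z) covers 6:y
8(c) covers 7:z
floor of heap: 0:a, 1:y
completions by unplaced set U, small U first (add the entries for U minus each lowest piece of U):
  |U|=1: {5}:1  {8}:1
  |U|=2: {4,5}:1  {5,8}:2  {7,8}:1
  |U|=3: {0,4,5}:1  {4,5,8}:3  {5,7,8}:3  {6,7,8}:1
  |U|=4: {0,4,5,8}:4  {3,6,7,8}:1  {4,5,7,8}:6  {5,6,7,8}:4
  |U|=5: {0,4,5,7,8}:10  {2,3,6,7,8}:1  {3,5,6,7,8}:5  {4,5,6,7,8}:10
  |U|=6: {0,4,5,6,7,8}:20  {1,2,3,6,7,8}:1  {2,3,5,6,7,8}:6  {3,4,5,6,7,8}:15
  |U|=7: {0,3,4,5,6,7,8}:35  {1,2,3,5,6,7,8}:7  {2,3,4,5,6,7,8}:21
  start at 0(a): 28
  start at 1(y): 56
sum over floor = 84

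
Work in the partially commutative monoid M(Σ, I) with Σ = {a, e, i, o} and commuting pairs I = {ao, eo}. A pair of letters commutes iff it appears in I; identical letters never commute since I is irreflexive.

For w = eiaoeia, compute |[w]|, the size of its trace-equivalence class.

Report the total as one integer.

3

0(e) covers ∅
1(i) covers 0:e
2(a) covers 1:i
3(o) covers 1:i
4(e) covers 2:a
5(i) covers 3:o, 4:e
6(a) covers 5:i
floor of heap: 0:e
completions by unplaced set U, small U first (add the entries for U minus each lowest piece of U):
  |U|=1: {6}:1
  |U|=2: {5,6}:1
  |U|=3: {3,5,6}:1  {4,5,6}:1
  |U|=4: {2,4,5,6}:1  {3,4,5,6}:2
  |U|=5: {2,3,4,5,6}:3
  start at 0(e): 3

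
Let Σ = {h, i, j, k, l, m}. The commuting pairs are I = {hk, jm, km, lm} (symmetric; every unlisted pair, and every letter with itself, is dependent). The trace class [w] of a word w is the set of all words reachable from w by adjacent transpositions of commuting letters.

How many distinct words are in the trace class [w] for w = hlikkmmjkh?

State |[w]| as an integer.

25

piece 0:h — minimal
piece 1:l rests on {0:h}
piece 2:i rests on {1:l}
piece 3:k rests on {2:i}
piece 4:k rests on {3:k}
piece 5:m rests on {2:i}
piece 6:m rests on {5:m}
piece 7:j rests on {4:k}
piece 8:k rests on {7:j}
piece 9:h rests on {6:m, 7:j}
minimal pieces: {0:h}
ways to finish when only these pieces remain (= sum over removing one remaining piece with nothing left below it):
  1 left: {8}→1  {9}→1
  2 left: {6,9}→1  {8,9}→2
  3 left: {5,6,9}→1  {6,8,9}→3  {7,8,9}→2
  4 left: {4,7,8,9}→2  {5,6,8,9}→4  {6,7,8,9}→5
  5 left: {3,4,7,8,9}→2  {4,6,7,8,9}→7  {5,6,7,8,9}→9
  6 left: {3,4,6,7,8,9}→9  {4,5,6,7,8,9}→16
  7 left: {3,4,5,6,7,8,9}→25
  8 left: {2,3,4,5,6,7,8,9}→25
  placing 0:h first → 25 extensions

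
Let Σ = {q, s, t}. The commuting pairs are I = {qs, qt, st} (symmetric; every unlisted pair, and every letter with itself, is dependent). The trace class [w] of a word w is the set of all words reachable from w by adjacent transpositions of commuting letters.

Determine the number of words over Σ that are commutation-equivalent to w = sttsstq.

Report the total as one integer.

140

0(s) covers ∅
1(t) covers ∅
2(t) covers 1:t
3(s) covers 0:s
4(s) covers 3:s
5(t) covers 2:t
6(q) covers ∅
floor of heap: 0:s, 1:t, 6:q
completions by unplaced set U, small U first (add the entries for U minus each lowest piece of U):
  |U|=1: {4}:1  {5}:1  {6}:1
  |U|=2: {2,5}:1  {3,4}:1  {4,5}:2  {4,6}:2  {5,6}:2
  |U|=3: {0,3,4}:1  {1,2,5}:1  {2,4,5}:3  {2,5,6}:3  {3,4,5}:3  {3,4,6}:3  {4,5,6}:6
  |U|=4: {0,3,4,5}:4  {0,3,4,6}:4  {1,2,4,5}:4  {1,2,5,6}:4  {2,3,4,5}:6  {2,4,5,6}:12  {3,4,5,6}:12
  |U|=5: {0,2,3,4,5}:10  {0,3,4,5,6}:20  {1,2,3,4,5}:10  {1,2,4,5,6}:20  {2,3,4,5,6}:30
  start at 0(s): 60
  start at 1(t): 60
  start at 6(q): 20
sum over floor = 140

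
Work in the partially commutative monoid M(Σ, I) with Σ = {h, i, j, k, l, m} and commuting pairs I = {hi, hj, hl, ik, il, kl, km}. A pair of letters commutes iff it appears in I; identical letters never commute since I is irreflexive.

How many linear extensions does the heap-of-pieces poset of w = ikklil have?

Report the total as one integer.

#0=i has no predecessor
#1=k has no predecessor
#2=k depends on [1:k]
#3=l has no predecessor
#4=i depends on [0:i]
#5=l depends on [3:l]
sources: [0:i, 1:k, 3:l]
N(rest) = Σ N(rest − s) over sources s of rest; N(one piece) = 1:
  size 1 → [2]=1  [4]=1  [5]=1
  size 2 → [0,4]=1  [1,2]=1  [2,4]=2  [2,5]=2  [3,5]=1  [4,5]=2
  size 3 → [0,2,4]=3  [0,4,5]=3  [1,2,4]=3  [1,2,5]=3  [2,3,5]=3  [2,4,5]=6  [3,4,5]=3
  size 4 → [0,1,2,4]=6  [0,2,4,5]=12  [0,3,4,5]=6  [1,2,3,5]=6  [1,2,4,5]=12  [2,3,4,5]=12
  first=0(i) contributes 30
  first=1(k) contributes 30
  first=3(l) contributes 30
|[w]| = 90

90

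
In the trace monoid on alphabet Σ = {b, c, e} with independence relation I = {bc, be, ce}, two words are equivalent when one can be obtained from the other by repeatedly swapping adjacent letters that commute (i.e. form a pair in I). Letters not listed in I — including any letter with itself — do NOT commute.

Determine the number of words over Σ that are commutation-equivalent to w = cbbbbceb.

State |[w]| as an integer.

168

drop 0:c onto floor
drop 1:b onto floor
drop 2:b onto {1:b}
drop 3:b onto {2:b}
drop 4:b onto {3:b}
drop 5:c onto {0:c}
drop 6:e onto floor
drop 7:b onto {4:b}
ground layer = {0:c, 1:b, 6:e}
drop-orders for the pieces not yet dropped (sum over which currently-grounded one goes next):
  1 to go: {5} 1  {6} 1  {7} 1
  2 to go: {0,5} 1  {4,7} 1  {5,6} 2  {5,7} 2  {6,7} 2
  3 to go: {0,5,6} 3  {0,5,7} 3  {3,4,7} 1  {4,5,7} 3  {4,6,7} 3  {5,6,7} 6
  4 to go: {0,4,5,7} 6  {0,5,6,7} 12  {2,3,4,7} 1  {3,4,5,7} 4  {3,4,6,7} 4  {4,5,6,7} 12
  5 to go: {0,3,4,5,7} 10  {0,4,5,6,7} 30  {1,2,3,4,7} 1  {2,3,4,5,7} 5  {2,3,4,6,7} 5  {3,4,5,6,7} 20
  6 to go: {0,2,3,4,5,7} 15  {0,3,4,5,6,7} 60  {1,2,3,4,5,7} 6  {1,2,3,4,6,7} 6  {2,3,4,5,6,7} 30
  if 0:c drops first: 42 orders
  if 1:b drops first: 105 orders
  if 6:e drops first: 21 orders
heap linearizations: 168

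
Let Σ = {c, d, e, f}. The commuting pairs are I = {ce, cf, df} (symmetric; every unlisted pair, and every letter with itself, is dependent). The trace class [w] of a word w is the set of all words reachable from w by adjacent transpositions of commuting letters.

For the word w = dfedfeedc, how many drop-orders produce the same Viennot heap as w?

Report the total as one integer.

4

piece 0:d — minimal
piece 1:f — minimal
piece 2:e rests on {0:d, 1:f}
piece 3:d rests on {2:e}
piece 4:f rests on {2:e}
piece 5:e rests on {3:d, 4:f}
piece 6:e rests on {5:e}
piece 7:d rests on {6:e}
piece 8:c rests on {7:d}
minimal pieces: {0:d, 1:f}
ways to finish when only these pieces remain (= sum over removing one remaining piece with nothing left below it):
  1 left: {8}→1
  2 left: {7,8}→1
  3 left: {6,7,8}→1
  4 left: {5,6,7,8}→1
  5 left: {3,5,6,7,8}→1  {4,5,6,7,8}→1
  6 left: {3,4,5,6,7,8}→2
  7 left: {2,3,4,5,6,7,8}→2
  placing 0:d first → 2 extensions
  placing 1:f first → 2 extensions
total linear extensions = 4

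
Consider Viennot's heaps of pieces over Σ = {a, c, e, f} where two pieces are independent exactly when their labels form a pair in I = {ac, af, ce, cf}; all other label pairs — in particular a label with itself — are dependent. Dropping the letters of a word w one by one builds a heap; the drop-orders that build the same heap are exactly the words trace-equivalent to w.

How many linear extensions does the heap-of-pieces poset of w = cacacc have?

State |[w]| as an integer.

15

drop 0:c onto floor
drop 1:a onto floor
drop 2:c onto {0:c}
drop 3:a onto {1:a}
drop 4:c onto {2:c}
drop 5:c onto {4:c}
ground layer = {0:c, 1:a}
drop-orders for the pieces not yet dropped (sum over which currently-grounded one goes next):
  1 to go: {3} 1  {5} 1
  2 to go: {1,3} 1  {3,5} 2  {4,5} 1
  3 to go: {1,3,5} 3  {2,4,5} 1  {3,4,5} 3
  4 to go: {0,2,4,5} 1  {1,3,4,5} 6  {2,3,4,5} 4
  if 0:c drops first: 10 orders
  if 1:a drops first: 5 orders
heap linearizations: 15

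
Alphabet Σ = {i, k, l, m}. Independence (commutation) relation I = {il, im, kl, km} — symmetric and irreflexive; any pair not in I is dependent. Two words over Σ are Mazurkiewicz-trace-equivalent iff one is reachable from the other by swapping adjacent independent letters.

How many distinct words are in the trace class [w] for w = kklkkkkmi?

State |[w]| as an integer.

36

drop 0:k onto floor
drop 1:k onto {0:k}
drop 2:l onto floor
drop 3:k onto {1:k}
drop 4:k onto {3:k}
drop 5:k onto {4:k}
drop 6:k onto {5:k}
drop 7:m onto {2:l}
drop 8:i onto {6:k}
ground layer = {0:k, 2:l}
drop-orders for the pieces not yet dropped (sum over which currently-grounded one goes next):
  1 to go: {7} 1  {8} 1
  2 to go: {2,7} 1  {6,8} 1  {7,8} 2
  3 to go: {2,7,8} 3  {5,6,8} 1  {6,7,8} 3
  4 to go: {2,6,7,8} 6  {4,5,6,8} 1  {5,6,7,8} 4
  5 to go: {2,5,6,7,8} 10  {3,4,5,6,8} 1  {4,5,6,7,8} 5
  6 to go: {1,3,4,5,6,8} 1  {2,4,5,6,7,8} 15  {3,4,5,6,7,8} 6
  7 to go: {0,1,3,4,5,6,8} 1  {1,3,4,5,6,7,8} 7  {2,3,4,5,6,7,8} 21
  if 0:k drops first: 28 orders
  if 2:l drops first: 8 orders
heap linearizations: 36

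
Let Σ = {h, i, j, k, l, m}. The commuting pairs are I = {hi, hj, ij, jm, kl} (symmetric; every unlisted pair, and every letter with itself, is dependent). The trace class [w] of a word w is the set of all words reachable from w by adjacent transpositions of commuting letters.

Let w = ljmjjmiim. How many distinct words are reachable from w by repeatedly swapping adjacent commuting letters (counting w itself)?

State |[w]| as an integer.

56

#0=l has no predecessor
#1=j depends on [0:l]
#2=m depends on [0:l]
#3=j depends on [1:j]
#4=j depends on [3:j]
#5=m depends on [2:m]
#6=i depends on [5:m]
#7=i depends on [6:i]
#8=m depends on [7:i]
sources: [0:l]
N(rest) = Σ N(rest − s) over sources s of rest; N(one piece) = 1:
  size 1 → [4]=1  [8]=1
  size 2 → [3,4]=1  [4,8]=2  [7,8]=1
  size 3 → [1,3,4]=1  [3,4,8]=3  [4,7,8]=3  [6,7,8]=1
  size 4 → [1,3,4,8]=4  [3,4,7,8]=6  [4,6,7,8]=4  [5,6,7,8]=1
  size 5 → [1,3,4,7,8]=10  [2,5,6,7,8]=1  [3,4,6,7,8]=10  [4,5,6,7,8]=5
  size 6 → [1,3,4,6,7,8]=20  [2,4,5,6,7,8]=6  [3,4,5,6,7,8]=15
  size 7 → [1,3,4,5,6,7,8]=35  [2,3,4,5,6,7,8]=21
  first=0(l) contributes 56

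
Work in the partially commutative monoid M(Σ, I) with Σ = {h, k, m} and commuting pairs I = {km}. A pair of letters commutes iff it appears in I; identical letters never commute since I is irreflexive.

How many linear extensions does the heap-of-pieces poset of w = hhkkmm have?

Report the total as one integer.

6

#0=h has no predecessor
#1=h depends on [0:h]
#2=k depends on [1:h]
#3=k depends on [2:k]
#4=m depends on [1:h]
#5=m depends on [4:m]
sources: [0:h]
N(rest) = Σ N(rest − s) over sources s of rest; N(one piece) = 1:
  size 1 → [3]=1  [5]=1
  size 2 → [2,3]=1  [3,5]=2  [4,5]=1
  size 3 → [2,3,5]=3  [3,4,5]=3
  size 4 → [2,3,4,5]=6
  first=0(h) contributes 6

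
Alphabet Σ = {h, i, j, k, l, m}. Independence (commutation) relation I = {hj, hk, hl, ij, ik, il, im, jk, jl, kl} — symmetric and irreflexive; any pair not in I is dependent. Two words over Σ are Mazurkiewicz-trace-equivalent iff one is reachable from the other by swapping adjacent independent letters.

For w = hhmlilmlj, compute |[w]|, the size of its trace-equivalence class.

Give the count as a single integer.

piece 0:h — minimal
piece 1:h rests on {0:h}
piece 2:m rests on {1:h}
piece 3:l rests on {2:m}
piece 4:i rests on {1:h}
piece 5:l rests on {3:l}
piece 6:m rests on {5:l}
piece 7:l rests on {6:m}
piece 8:j rests on {6:m}
minimal pieces: {0:h}
ways to finish when only these pieces remain (= sum over removing one remaining piece with nothing left below it):
  1 left: {4}→1  {7}→1  {8}→1
  2 left: {4,7}→2  {4,8}→2  {7,8}→2
  3 left: {4,7,8}→6  {6,7,8}→2
  4 left: {4,6,7,8}→8  {5,6,7,8}→2
  5 left: {3,5,6,7,8}→2  {4,5,6,7,8}→10
  6 left: {2,3,5,6,7,8}→2  {3,4,5,6,7,8}→12
  7 left: {2,3,4,5,6,7,8}→14
  placing 0:h first → 14 extensions

14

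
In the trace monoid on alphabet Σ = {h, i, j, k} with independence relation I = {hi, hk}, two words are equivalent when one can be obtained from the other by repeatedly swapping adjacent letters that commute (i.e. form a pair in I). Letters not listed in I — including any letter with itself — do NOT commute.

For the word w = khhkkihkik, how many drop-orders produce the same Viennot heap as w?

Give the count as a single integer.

piece 0:k — minimal
piece 1:h — minimal
piece 2:h rests on {1:h}
piece 3:k rests on {0:k}
piece 4:k rests on {3:k}
piece 5:i rests on {4:k}
piece 6:h rests on {2:h}
piece 7:k rests on {5:i}
piece 8:i rests on {7:k}
piece 9:k rests on {8:i}
minimal pieces: {0:k, 1:h}
ways to finish when only these pieces remain (= sum over removing one remaining piece with nothing left below it):
  1 left: {6}→1  {9}→1
  2 left: {2,6}→1  {6,9}→2  {8,9}→1
  3 left: {1,2,6}→1  {2,6,9}→3  {6,8,9}→3  {7,8,9}→1
  4 left: {1,2,6,9}→4  {2,6,8,9}→6  {5,7,8,9}→1  {6,7,8,9}→4
  5 left: {1,2,6,8,9}→10  {2,6,7,8,9}→10  {4,5,7,8,9}→1  {5,6,7,8,9}→5
  6 left: {1,2,6,7,8,9}→20  {2,5,6,7,8,9}→15  {3,4,5,7,8,9}→1  {4,5,6,7,8,9}→6
  7 left: {0,3,4,5,7,8,9}→1  {1,2,5,6,7,8,9}→35  {2,4,5,6,7,8,9}→21  {3,4,5,6,7,8,9}→7
  8 left: {0,3,4,5,6,7,8,9}→8  {1,2,4,5,6,7,8,9}→56  {2,3,4,5,6,7,8,9}→28
  placing 0:k first → 84 extensions
  placing 1:h first → 36 extensions
total linear extensions = 120

120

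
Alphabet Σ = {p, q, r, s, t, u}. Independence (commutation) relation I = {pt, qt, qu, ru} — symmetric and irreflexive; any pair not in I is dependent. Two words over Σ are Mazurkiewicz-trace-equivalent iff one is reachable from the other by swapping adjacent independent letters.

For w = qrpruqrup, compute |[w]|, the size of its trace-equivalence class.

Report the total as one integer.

0(q) covers ∅
1(r) covers 0:q
2(p) covers 1:r
3(r) covers 2:p
4(u) covers 2:p
5(q) covers 3:r
6(r) covers 5:q
7(u) covers 4:u
8(p) covers 6:r, 7:u
floor of heap: 0:q
completions by unplaced set U, small U first (add the entries for U minus each lowest piece of U):
  |U|=1: {8}:1
  |U|=2: {6,8}:1  {7,8}:1
  |U|=3: {4,7,8}:1  {5,6,8}:1  {6,7,8}:2
  |U|=4: {3,5,6,8}:1  {4,6,7,8}:3  {5,6,7,8}:3
  |U|=5: {3,5,6,7,8}:4  {4,5,6,7,8}:6
  |U|=6: {3,4,5,6,7,8}:10
  |U|=7: {2,3,4,5,6,7,8}:10
  start at 0(q): 10

10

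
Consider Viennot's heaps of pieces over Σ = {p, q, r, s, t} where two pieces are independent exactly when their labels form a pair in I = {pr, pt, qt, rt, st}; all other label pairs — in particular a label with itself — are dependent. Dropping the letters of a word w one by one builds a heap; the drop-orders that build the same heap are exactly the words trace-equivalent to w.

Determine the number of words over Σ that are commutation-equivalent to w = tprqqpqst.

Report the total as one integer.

72

drop 0:t onto floor
drop 1:p onto floor
drop 2:r onto floor
drop 3:q onto {1:p, 2:r}
drop 4:q onto {3:q}
drop 5:p onto {4:q}
drop 6:q onto {5:p}
drop 7:s onto {6:q}
drop 8:t onto {0:t}
ground layer = {0:t, 1:p, 2:r}
drop-orders for the pieces not yet dropped (sum over which currently-grounded one goes next):
  1 to go: {7} 1  {8} 1
  2 to go: {0,8} 1  {6,7} 1  {7,8} 2
  3 to go: {0,7,8} 3  {5,6,7} 1  {6,7,8} 3
  4 to go: {0,6,7,8} 6  {4,5,6,7} 1  {5,6,7,8} 4
  5 to go: {0,5,6,7,8} 10  {3,4,5,6,7} 1  {4,5,6,7,8} 5
  6 to go: {0,4,5,6,7,8} 15  {1,3,4,5,6,7} 1  {2,3,4,5,6,7} 1  {3,4,5,6,7,8} 6
  7 to go: {0,3,4,5,6,7,8} 21  {1,2,3,4,5,6,7} 2  {1,3,4,5,6,7,8} 7  {2,3,4,5,6,7,8} 7
  if 0:t drops first: 16 orders
  if 1:p drops first: 28 orders
  if 2:r drops first: 28 orders
heap linearizations: 72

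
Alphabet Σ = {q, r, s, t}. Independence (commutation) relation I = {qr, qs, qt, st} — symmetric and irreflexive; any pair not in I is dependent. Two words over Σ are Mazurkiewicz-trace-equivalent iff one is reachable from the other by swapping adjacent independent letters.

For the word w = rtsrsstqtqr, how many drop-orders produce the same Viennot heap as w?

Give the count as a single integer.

660

drop 0:r onto floor
drop 1:t onto {0:r}
drop 2:s onto {0:r}
drop 3:r onto {1:t, 2:s}
drop 4:s onto {3:r}
drop 5:s onto {4:s}
drop 6:t onto {3:r}
drop 7:q onto floor
drop 8:t onto {6:t}
drop 9:q onto {7:q}
drop 10:r onto {5:s, 8:t}
ground layer = {0:r, 7:q}
drop-orders for the pieces not yet dropped (sum over which currently-grounded one goes next):
  1 to go: {9} 1  {10} 1
  2 to go: {5,10} 1  {7,9} 1  {8,10} 1  {9,10} 2
  3 to go: {4,5,10} 1  {5,8,10} 2  {5,9,10} 3  {6,8,10} 1  {7,9,10} 3  {8,9,10} 3
  4 to go: {4,5,8,10} 3  {4,5,9,10} 4  {5,6,8,10} 3  {5,7,9,10} 6  {5,8,9,10} 8  {6,8,9,10} 4  {7,8,9,10} 6
  5 to go: {4,5,6,8,10} 6  {4,5,7,9,10} 10  {4,5,8,9,10} 15  {5,6,8,9,10} 15  {5,7,8,9,10} 20  {6,7,8,9,10} 10
  6 to go: {3,4,5,6,8,10} 6  {4,5,6,8,9,10} 36  {4,5,7,8,9,10} 45  {5,6,7,8,9,10} 45
  7 to go: {1,3,4,5,6,8,10} 6  {2,3,4,5,6,8,10} 6  {3,4,5,6,8,9,10} 42  {4,5,6,7,8,9,10} 126
  8 to go: {1,2,3,4,5,6,8,10} 12  {1,3,4,5,6,8,9,10} 48  {2,3,4,5,6,8,9,10} 48  {3,4,5,6,7,8,9,10} 168
  9 to go: {0,1,2,3,4,5,6,8,10} 12  {1,2,3,4,5,6,8,9,10} 108  {1,3,4,5,6,7,8,9,10} 216  {2,3,4,5,6,7,8,9,10} 216
  if 0:r drops first: 540 orders
  if 7:q drops first: 120 orders
heap linearizations: 660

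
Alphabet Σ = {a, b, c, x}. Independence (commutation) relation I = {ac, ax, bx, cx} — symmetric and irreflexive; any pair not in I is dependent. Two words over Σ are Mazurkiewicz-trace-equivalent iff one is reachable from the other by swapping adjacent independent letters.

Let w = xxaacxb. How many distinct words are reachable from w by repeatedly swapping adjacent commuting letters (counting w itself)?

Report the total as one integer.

#0=x has no predecessor
#1=x depends on [0:x]
#2=a has no predecessor
#3=a depends on [2:a]
#4=c has no predecessor
#5=x depends on [1:x]
#6=b depends on [3:a, 4:c]
sources: [0:x, 2:a, 4:c]
N(rest) = Σ N(rest − s) over sources s of rest; N(one piece) = 1:
  size 1 → [5]=1  [6]=1
  size 2 → [1,5]=1  [3,6]=1  [4,6]=1  [5,6]=2
  size 3 → [0,1,5]=1  [1,5,6]=3  [2,3,6]=1  [3,4,6]=2  [3,5,6]=3  [4,5,6]=3
  size 4 → [0,1,5,6]=4  [1,3,5,6]=6  [1,4,5,6]=6  [2,3,4,6]=3  [2,3,5,6]=4  [3,4,5,6]=8
  size 5 → [0,1,3,5,6]=10  [0,1,4,5,6]=10  [1,2,3,5,6]=10  [1,3,4,5,6]=20  [2,3,4,5,6]=15
  first=0(x) contributes 45
  first=2(a) contributes 40
  first=4(c) contributes 20
|[w]| = 105

105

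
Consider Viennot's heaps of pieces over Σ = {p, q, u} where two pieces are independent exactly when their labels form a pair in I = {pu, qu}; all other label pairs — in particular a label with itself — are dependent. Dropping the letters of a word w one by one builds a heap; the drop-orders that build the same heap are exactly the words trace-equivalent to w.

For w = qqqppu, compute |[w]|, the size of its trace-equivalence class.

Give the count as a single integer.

6

piece 0:q — minimal
piece 1:q rests on {0:q}
piece 2:q rests on {1:q}
piece 3:p rests on {2:q}
piece 4:p rests on {3:p}
piece 5:u — minimal
minimal pieces: {0:q, 5:u}
ways to finish when only these pieces remain (= sum over removing one remaining piece with nothing left below it):
  1 left: {4}→1  {5}→1
  2 left: {3,4}→1  {4,5}→2
  3 left: {2,3,4}→1  {3,4,5}→3
  4 left: {1,2,3,4}→1  {2,3,4,5}→4
  placing 0:q first → 5 extensions
  placing 5:u first → 1 extensions
total linear extensions = 6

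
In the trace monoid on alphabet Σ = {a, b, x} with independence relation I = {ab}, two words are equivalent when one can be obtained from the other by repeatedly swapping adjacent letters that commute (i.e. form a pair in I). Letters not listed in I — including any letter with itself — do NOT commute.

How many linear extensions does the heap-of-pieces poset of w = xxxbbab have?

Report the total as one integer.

4

drop 0:x onto floor
drop 1:x onto {0:x}
drop 2:x onto {1:x}
drop 3:b onto {2:x}
drop 4:b onto {3:b}
drop 5:a onto {2:x}
drop 6:b onto {4:b}
ground layer = {0:x}
drop-orders for the pieces not yet dropped (sum over which currently-grounded one goes next):
  1 to go: {5} 1  {6} 1
  2 to go: {4,6} 1  {5,6} 2
  3 to go: {3,4,6} 1  {4,5,6} 3
  4 to go: {3,4,5,6} 4
  5 to go: {2,3,4,5,6} 4
  if 0:x drops first: 4 orders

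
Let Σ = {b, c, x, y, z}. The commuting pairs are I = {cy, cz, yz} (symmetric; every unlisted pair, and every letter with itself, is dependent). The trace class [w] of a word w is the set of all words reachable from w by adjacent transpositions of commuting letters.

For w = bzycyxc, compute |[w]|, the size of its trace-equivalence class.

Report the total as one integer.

piece 0:b — minimal
piece 1:z rests on {0:b}
piece 2:y rests on {0:b}
piece 3:c rests on {0:b}
piece 4:y rests on {2:y}
piece 5:x rests on {1:z, 3:c, 4:y}
piece 6:c rests on {5:x}
minimal pieces: {0:b}
ways to finish when only these pieces remain (= sum over removing one remaining piece with nothing left below it):
  1 left: {6}→1
  2 left: {5,6}→1
  3 left: {1,5,6}→1  {3,5,6}→1  {4,5,6}→1
  4 left: {1,3,5,6}→2  {1,4,5,6}→2  {2,4,5,6}→1  {3,4,5,6}→2
  5 left: {1,2,4,5,6}→3  {1,3,4,5,6}→6  {2,3,4,5,6}→3
  placing 0:b first → 12 extensions

12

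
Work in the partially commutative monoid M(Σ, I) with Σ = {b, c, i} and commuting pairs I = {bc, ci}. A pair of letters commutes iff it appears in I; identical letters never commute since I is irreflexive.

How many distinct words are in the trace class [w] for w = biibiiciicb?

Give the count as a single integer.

drop 0:b onto floor
drop 1:i onto {0:b}
drop 2:i onto {1:i}
drop 3:b onto {2:i}
drop 4:i onto {3:b}
drop 5:i onto {4:i}
drop 6:c onto floor
drop 7:i onto {5:i}
drop 8:i onto {7:i}
drop 9:c onto {6:c}
drop 10:b onto {8:i}
ground layer = {0:b, 6:c}
drop-orders for the pieces not yet dropped (sum over which currently-grounded one goes next):
  1 to go: {9} 1  {10} 1
  2 to go: {6,9} 1  {8,10} 1  {9,10} 2
  3 to go: {6,9,10} 3  {7,8,10} 1  {8,9,10} 3
  4 to go: {5,7,8,10} 1  {6,8,9,10} 6  {7,8,9,10} 4
  5 to go: {4,5,7,8,10} 1  {5,7,8,9,10} 5  {6,7,8,9,10} 10
  6 to go: {3,4,5,7,8,10} 1  {4,5,7,8,9,10} 6  {5,6,7,8,9,10} 15
  7 to go: {2,3,4,5,7,8,10} 1  {3,4,5,7,8,9,10} 7  {4,5,6,7,8,9,10} 21
  8 to go: {1,2,3,4,5,7,8,10} 1  {2,3,4,5,7,8,9,10} 8  {3,4,5,6,7,8,9,10} 28
  9 to go: {0,1,2,3,4,5,7,8,10} 1  {1,2,3,4,5,7,8,9,10} 9  {2,3,4,5,6,7,8,9,10} 36
  if 0:b drops first: 45 orders
  if 6:c drops first: 10 orders
heap linearizations: 55

55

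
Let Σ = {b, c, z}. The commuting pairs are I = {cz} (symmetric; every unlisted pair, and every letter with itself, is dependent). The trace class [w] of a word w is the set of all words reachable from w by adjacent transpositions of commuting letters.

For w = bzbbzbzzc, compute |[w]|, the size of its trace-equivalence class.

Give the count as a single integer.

piece 0:b — minimal
piece 1:z rests on {0:b}
piece 2:b rests on {1:z}
piece 3:b rests on {2:b}
piece 4:z rests on {3:b}
piece 5:b rests on {4:z}
piece 6:z rests on {5:b}
piece 7:z rests on {6:z}
piece 8:c rests on {5:b}
minimal pieces: {0:b}
ways to finish when only these pieces remain (= sum over removing one remaining piece with nothing left below it):
  1 left: {7}→1  {8}→1
  2 left: {6,7}→1  {7,8}→2
  3 left: {6,7,8}→3
  4 left: {5,6,7,8}→3
  5 left: {4,5,6,7,8}→3
  6 left: {3,4,5,6,7,8}→3
  7 left: {2,3,4,5,6,7,8}→3
  placing 0:b first → 3 extensions

3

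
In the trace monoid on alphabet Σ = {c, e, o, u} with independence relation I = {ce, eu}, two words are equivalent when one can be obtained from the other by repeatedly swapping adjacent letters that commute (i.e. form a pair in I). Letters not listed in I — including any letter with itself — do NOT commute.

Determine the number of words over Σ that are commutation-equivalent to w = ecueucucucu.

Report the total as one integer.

0(e) covers ∅
1(c) covers ∅
2(u) covers 1:c
3(e) covers 0:e
4(u) covers 2:u
5(c) covers 4:u
6(u) covers 5:c
7(c) covers 6:u
8(u) covers 7:c
9(c) covers 8:u
10(u) covers 9:c
floor of heap: 0:e, 1:c
completions by unplaced set U, small U first (add the entries for U minus each lowest piece of U):
  |U|=1: {3}:1  {10}:1
  |U|=2: {0,3}:1  {3,10}:2  {9,10}:1
  |U|=3: {0,3,10}:3  {3,9,10}:3  {8,9,10}:1
  |U|=4: {0,3,9,10}:6  {3,8,9,10}:4  {7,8,9,10}:1
  |U|=5: {0,3,8,9,10}:10  {3,7,8,9,10}:5  {6,7,8,9,10}:1
  |U|=6: {0,3,7,8,9,10}:15  {3,6,7,8,9,10}:6  {5,6,7,8,9,10}:1
  |U|=7: {0,3,6,7,8,9,10}:21  {3,5,6,7,8,9,10}:7  {4,5,6,7,8,9,10}:1
  |U|=8: {0,3,5,6,7,8,9,10}:28  {2,4,5,6,7,8,9,10}:1  {3,4,5,6,7,8,9,10}:8
  |U|=9: {0,3,4,5,6,7,8,9,10}:36  {1,2,4,5,6,7,8,9,10}:1  {2,3,4,5,6,7,8,9,10}:9
  start at 0(e): 10
  start at 1(c): 45
sum over floor = 55

55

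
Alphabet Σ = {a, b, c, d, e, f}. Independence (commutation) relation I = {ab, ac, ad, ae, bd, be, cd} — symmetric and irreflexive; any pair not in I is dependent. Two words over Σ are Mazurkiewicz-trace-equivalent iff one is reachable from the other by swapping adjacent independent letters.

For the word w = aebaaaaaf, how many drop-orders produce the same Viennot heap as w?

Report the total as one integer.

56

#0=a has no predecessor
#1=e has no predecessor
#2=b has no predecessor
#3=a depends on [0:a]
#4=a depends on [3:a]
#5=a depends on [4:a]
#6=a depends on [5:a]
#7=a depends on [6:a]
#8=f depends on [1:e, 2:b, 7:a]
sources: [0:a, 1:e, 2:b]
N(rest) = Σ N(rest − s) over sources s of rest; N(one piece) = 1:
  size 1 → [8]=1
  size 2 → [1,8]=1  [2,8]=1  [7,8]=1
  size 3 → [1,2,8]=2  [1,7,8]=2  [2,7,8]=2  [6,7,8]=1
  size 4 → [1,2,7,8]=6  [1,6,7,8]=3  [2,6,7,8]=3  [5,6,7,8]=1
  size 5 → [1,2,6,7,8]=12  [1,5,6,7,8]=4  [2,5,6,7,8]=4  [4,5,6,7,8]=1
  size 6 → [1,2,5,6,7,8]=20  [1,4,5,6,7,8]=5  [2,4,5,6,7,8]=5  [3,4,5,6,7,8]=1
  size 7 → [0,3,4,5,6,7,8]=1  [1,2,4,5,6,7,8]=30  [1,3,4,5,6,7,8]=6  [2,3,4,5,6,7,8]=6
  first=0(a) contributes 42
  first=1(e) contributes 7
  first=2(b) contributes 7
|[w]| = 56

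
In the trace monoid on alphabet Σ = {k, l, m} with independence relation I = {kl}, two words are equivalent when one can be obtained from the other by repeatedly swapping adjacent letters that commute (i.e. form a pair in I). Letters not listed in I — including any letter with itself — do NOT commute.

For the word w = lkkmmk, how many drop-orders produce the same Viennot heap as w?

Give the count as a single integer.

piece 0:l — minimal
piece 1:k — minimal
piece 2:k rests on {1:k}
piece 3:m rests on {0:l, 2:k}
piece 4:m rests on {3:m}
piece 5:k rests on {4:m}
minimal pieces: {0:l, 1:k}
ways to finish when only these pieces remain (= sum over removing one remaining piece with nothing left below it):
  1 left: {5}→1
  2 left: {4,5}→1
  3 left: {3,4,5}→1
  4 left: {0,3,4,5}→1  {2,3,4,5}→1
  placing 0:l first → 1 extensions
  placing 1:k first → 2 extensions
total linear extensions = 3

3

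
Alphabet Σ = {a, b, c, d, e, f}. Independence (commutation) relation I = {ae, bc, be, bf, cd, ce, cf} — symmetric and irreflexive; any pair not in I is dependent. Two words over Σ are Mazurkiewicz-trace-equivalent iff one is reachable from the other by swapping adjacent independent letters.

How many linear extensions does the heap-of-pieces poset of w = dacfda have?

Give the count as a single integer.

3

0(d) covers ∅
1(a) covers 0:d
2(c) covers 1:a
3(f) covers 1:a
4(d) covers 3:f
5(a) covers 2:c, 4:d
floor of heap: 0:d
completions by unplaced set U, small U first (add the entries for U minus each lowest piece of U):
  |U|=1: {5}:1
  |U|=2: {2,5}:1  {4,5}:1
  |U|=3: {2,4,5}:2  {3,4,5}:1
  |U|=4: {2,3,4,5}:3
  start at 0(d): 3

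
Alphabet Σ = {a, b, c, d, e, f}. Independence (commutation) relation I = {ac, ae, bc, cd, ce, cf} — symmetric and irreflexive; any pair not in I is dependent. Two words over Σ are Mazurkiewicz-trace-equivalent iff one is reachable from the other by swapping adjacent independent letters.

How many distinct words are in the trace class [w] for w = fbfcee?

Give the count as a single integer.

6

#0=f has no predecessor
#1=b depends on [0:f]
#2=f depends on [1:b]
#3=c has no predecessor
#4=e depends on [2:f]
#5=e depends on [4:e]
sources: [0:f, 3:c]
N(rest) = Σ N(rest − s) over sources s of rest; N(one piece) = 1:
  size 1 → [3]=1  [5]=1
  size 2 → [3,5]=2  [4,5]=1
  size 3 → [2,4,5]=1  [3,4,5]=3
  size 4 → [1,2,4,5]=1  [2,3,4,5]=4
  first=0(f) contributes 5
  first=3(c) contributes 1
|[w]| = 6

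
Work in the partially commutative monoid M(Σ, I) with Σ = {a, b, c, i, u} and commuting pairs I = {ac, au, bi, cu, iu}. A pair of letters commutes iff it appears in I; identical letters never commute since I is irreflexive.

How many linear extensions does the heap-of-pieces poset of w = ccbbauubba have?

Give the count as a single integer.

0(c) covers ∅
1(c) covers 0:c
2(b) covers 1:c
3(b) covers 2:b
4(a) covers 3:b
5(u) covers 3:b
6(u) covers 5:u
7(b) covers 4:a, 6:u
8(b) covers 7:b
9(a) covers 8:b
floor of heap: 0:c
completions by unplaced set U, small U first (add the entries for U minus each lowest piece of U):
  |U|=1: {9}:1
  |U|=2: {8,9}:1
  |U|=3: {7,8,9}:1
  |U|=4: {4,7,8,9}:1  {6,7,8,9}:1
  |U|=5: {4,6,7,8,9}:2  {5,6,7,8,9}:1
  |U|=6: {4,5,6,7,8,9}:3
  |U|=7: {3,4,5,6,7,8,9}:3
  |U|=8: {2,3,4,5,6,7,8,9}:3
  start at 0(c): 3

3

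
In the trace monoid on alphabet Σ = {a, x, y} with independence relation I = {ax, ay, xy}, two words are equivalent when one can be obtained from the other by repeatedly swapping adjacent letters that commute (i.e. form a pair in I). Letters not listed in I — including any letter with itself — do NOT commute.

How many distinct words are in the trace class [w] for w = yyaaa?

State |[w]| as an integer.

piece 0:y — minimal
piece 1:y rests on {0:y}
piece 2:a — minimal
piece 3:a rests on {2:a}
piece 4:a rests on {3:a}
minimal pieces: {0:y, 2:a}
ways to finish when only these pieces remain (= sum over removing one remaining piece with nothing left below it):
  1 left: {1}→1  {4}→1
  2 left: {0,1}→1  {1,4}→2  {3,4}→1
  3 left: {0,1,4}→3  {1,3,4}→3  {2,3,4}→1
  placing 0:y first → 4 extensions
  placing 2:a first → 6 extensions
total linear extensions = 10

10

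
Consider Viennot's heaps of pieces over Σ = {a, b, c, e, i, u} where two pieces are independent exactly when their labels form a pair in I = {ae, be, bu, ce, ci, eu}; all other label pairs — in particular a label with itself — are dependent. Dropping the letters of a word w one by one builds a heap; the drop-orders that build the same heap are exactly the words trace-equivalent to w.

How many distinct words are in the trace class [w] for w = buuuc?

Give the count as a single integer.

piece 0:b — minimal
piece 1:u — minimal
piece 2:u rests on {1:u}
piece 3:u rests on {2:u}
piece 4:c rests on {0:b, 3:u}
minimal pieces: {0:b, 1:u}
ways to finish when only these pieces remain (= sum over removing one remaining piece with nothing left below it):
  1 left: {4}→1
  2 left: {0,4}→1  {3,4}→1
  3 left: {0,3,4}→2  {2,3,4}→1
  placing 0:b first → 1 extensions
  placing 1:u first → 3 extensions
total linear extensions = 4

4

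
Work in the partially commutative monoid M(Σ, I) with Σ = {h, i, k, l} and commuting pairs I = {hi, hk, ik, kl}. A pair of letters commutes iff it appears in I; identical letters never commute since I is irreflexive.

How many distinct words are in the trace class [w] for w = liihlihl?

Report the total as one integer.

#0=l has no predecessor
#1=i depends on [0:l]
#2=i depends on [1:i]
#3=h depends on [0:l]
#4=l depends on [2:i, 3:h]
#5=i depends on [4:l]
#6=h depends on [4:l]
#7=l depends on [5:i, 6:h]
sources: [0:l]
N(rest) = Σ N(rest − s) over sources s of rest; N(one piece) = 1:
  size 1 → [7]=1
  size 2 → [5,7]=1  [6,7]=1
  size 3 → [5,6,7]=2
  size 4 → [4,5,6,7]=2
  size 5 → [2,4,5,6,7]=2  [3,4,5,6,7]=2
  size 6 → [1,2,4,5,6,7]=2  [2,3,4,5,6,7]=4
  first=0(l) contributes 6

6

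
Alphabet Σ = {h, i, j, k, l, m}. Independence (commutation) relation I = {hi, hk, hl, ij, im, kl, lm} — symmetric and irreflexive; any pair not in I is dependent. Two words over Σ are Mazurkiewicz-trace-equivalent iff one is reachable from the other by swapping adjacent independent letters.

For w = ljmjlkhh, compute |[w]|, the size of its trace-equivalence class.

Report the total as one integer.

12

0(l) covers ∅
1(j) covers 0:l
2(m) covers 1:j
3(j) covers 2:m
4(l) covers 3:j
5(k) covers 3:j
6(h) covers 3:j
7(h) covers 6:h
floor of heap: 0:l
completions by unplaced set U, small U first (add the entries for U minus each lowest piece of U):
  |U|=1: {4}:1  {5}:1  {7}:1
  |U|=2: {4,5}:2  {4,7}:2  {5,7}:2  {6,7}:1
  |U|=3: {4,5,7}:6  {4,6,7}:3  {5,6,7}:3
  |U|=4: {4,5,6,7}:12
  |U|=5: {3,4,5,6,7}:12
  |U|=6: {2,3,4,5,6,7}:12
  start at 0(l): 12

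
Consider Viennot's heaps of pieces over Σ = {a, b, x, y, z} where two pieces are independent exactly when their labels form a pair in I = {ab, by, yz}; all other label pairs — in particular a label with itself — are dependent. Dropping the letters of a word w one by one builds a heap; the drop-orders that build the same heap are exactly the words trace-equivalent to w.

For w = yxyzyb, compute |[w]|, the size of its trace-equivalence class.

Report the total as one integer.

0(y) covers ∅
1(x) covers 0:y
2(y) covers 1:x
3(z) covers 1:x
4(y) covers 2:y
5(b) covers 3:z
floor of heap: 0:y
completions by unplaced set U, small U first (add the entries for U minus each lowest piece of U):
  |U|=1: {4}:1  {5}:1
  |U|=2: {2,4}:1  {3,5}:1  {4,5}:2
  |U|=3: {2,4,5}:3  {3,4,5}:3
  |U|=4: {2,3,4,5}:6
  start at 0(y): 6

6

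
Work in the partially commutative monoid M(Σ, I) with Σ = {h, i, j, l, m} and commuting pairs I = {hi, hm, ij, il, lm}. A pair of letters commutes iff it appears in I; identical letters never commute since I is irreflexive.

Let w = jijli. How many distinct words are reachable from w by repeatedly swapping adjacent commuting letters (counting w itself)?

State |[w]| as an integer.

0(j) covers ∅
1(i) covers ∅
2(j) covers 0:j
3(l) covers 2:j
4(i) covers 1:i
floor of heap: 0:j, 1:i
completions by unplaced set U, small U first (add the entries for U minus each lowest piece of U):
  |U|=1: {3}:1  {4}:1
  |U|=2: {1,4}:1  {2,3}:1  {3,4}:2
  |U|=3: {0,2,3}:1  {1,3,4}:3  {2,3,4}:3
  start at 0(j): 6
  start at 1(i): 4
sum over floor = 10

10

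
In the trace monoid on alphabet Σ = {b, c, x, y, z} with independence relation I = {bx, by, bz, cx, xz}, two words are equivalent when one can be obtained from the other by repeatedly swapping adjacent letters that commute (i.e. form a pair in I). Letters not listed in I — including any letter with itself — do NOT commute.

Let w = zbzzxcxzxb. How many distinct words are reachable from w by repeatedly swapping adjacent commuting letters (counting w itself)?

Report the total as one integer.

drop 0:z onto floor
drop 1:b onto floor
drop 2:z onto {0:z}
drop 3:z onto {2:z}
drop 4:x onto floor
drop 5:c onto {1:b, 3:z}
drop 6:x onto {4:x}
drop 7:z onto {5:c}
drop 8:x onto {6:x}
drop 9:b onto {5:c}
ground layer = {0:z, 1:b, 4:x}
drop-orders for the pieces not yet dropped (sum over which currently-grounded one goes next):
  1 to go: {7} 1  {8} 1  {9} 1
  2 to go: {6,8} 1  {7,8} 2  {7,9} 2  {8,9} 2
  3 to go: {4,6,8} 1  {5,7,9} 2  {6,7,8} 3  {6,8,9} 3  {7,8,9} 6
  4 to go: {1,5,7,9} 2  {3,5,7,9} 2  {4,6,7,8} 4  {4,6,8,9} 4  {5,7,8,9} 8  {6,7,8,9} 12
  5 to go: {1,3,5,7,9} 4  {1,5,7,8,9} 10  {2,3,5,7,9} 2  {3,5,7,8,9} 10  {4,6,7,8,9} 20  {5,6,7,8,9} 20
  6 to go: {0,2,3,5,7,9} 2  {1,2,3,5,7,9} 6  {1,3,5,7,8,9} 24  {1,5,6,7,8,9} 30  {2,3,5,7,8,9} 12  {3,5,6,7,8,9} 30  {4,5,6,7,8,9} 40
  7 to go: {0,1,2,3,5,7,9} 8  {0,2,3,5,7,8,9} 14  {1,2,3,5,7,8,9} 42  {1,3,5,6,7,8,9} 84  {1,4,5,6,7,8,9} 70  {2,3,5,6,7,8,9} 42  {3,4,5,6,7,8,9} 70
  8 to go: {0,1,2,3,5,7,8,9} 64  {0,2,3,5,6,7,8,9} 56  {1,2,3,5,6,7,8,9} 168  {1,3,4,5,6,7,8,9} 224  {2,3,4,5,6,7,8,9} 112
  if 0:z drops first: 504 orders
  if 1:b drops first: 168 orders
  if 4:x drops first: 288 orders
heap linearizations: 960

960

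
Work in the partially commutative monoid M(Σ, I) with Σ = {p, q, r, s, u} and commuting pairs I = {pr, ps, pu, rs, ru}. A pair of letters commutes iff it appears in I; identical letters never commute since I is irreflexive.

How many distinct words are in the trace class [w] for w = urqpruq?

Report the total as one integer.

0(u) covers ∅
1(r) covers ∅
2(q) covers 0:u, 1:r
3(p) covers 2:q
4(r) covers 2:q
5(u) covers 2:q
6(q) covers 3:p, 4:r, 5:u
floor of heap: 0:u, 1:r
completions by unplaced set U, small U first (add the entries for U minus each lowest piece of U):
  |U|=1: {6}:1
  |U|=2: {3,6}:1  {4,6}:1  {5,6}:1
  |U|=3: {3,4,6}:2  {3,5,6}:2  {4,5,6}:2
  |U|=4: {3,4,5,6}:6
  |U|=5: {2,3,4,5,6}:6
  start at 0(u): 6
  start at 1(r): 6
sum over floor = 12

12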